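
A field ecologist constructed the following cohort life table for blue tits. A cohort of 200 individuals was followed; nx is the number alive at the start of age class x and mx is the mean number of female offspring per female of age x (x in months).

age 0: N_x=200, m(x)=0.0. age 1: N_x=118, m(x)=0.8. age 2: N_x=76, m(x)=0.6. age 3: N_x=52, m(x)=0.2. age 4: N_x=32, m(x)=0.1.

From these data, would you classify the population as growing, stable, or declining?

lx = nx/n0 = nx/200: 1, 0.59, 0.38, 0.26, 0.16
R0 = Σ lx·mx = 0 + 0.472 + 0.228 + 0.052 + 0.016 = 0.768
R0 < 1, so the population is declining.

declining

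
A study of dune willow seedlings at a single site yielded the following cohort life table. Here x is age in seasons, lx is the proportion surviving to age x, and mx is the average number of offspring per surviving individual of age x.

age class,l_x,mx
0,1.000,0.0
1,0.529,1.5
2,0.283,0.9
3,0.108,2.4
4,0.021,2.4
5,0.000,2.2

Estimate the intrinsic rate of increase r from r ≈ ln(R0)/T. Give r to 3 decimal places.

R0 = Σ lx·mx = 0 + 0.7935 + 0.2547 + 0.2592 + 0.0504 + 0 = 1.3578
Σ x·lx·mx = 2.2821; T = 2.2821/1.3578 = 1.68073…
r ≈ ln(R0)/T = ln(1.3578)/1.68073… = 0.18198… → 0.182

0.182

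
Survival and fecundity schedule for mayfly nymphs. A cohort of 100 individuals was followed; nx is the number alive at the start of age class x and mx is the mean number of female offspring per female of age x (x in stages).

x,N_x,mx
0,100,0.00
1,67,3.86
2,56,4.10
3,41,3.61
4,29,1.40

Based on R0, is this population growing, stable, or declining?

lx = nx/n0 = nx/100: 1, 0.67, 0.56, 0.41, 0.29
R0 = Σ lx·mx = 0 + 2.5862 + 2.296 + 1.4801 + 0.406 = 6.7683
R0 > 1, so the population is growing.

growing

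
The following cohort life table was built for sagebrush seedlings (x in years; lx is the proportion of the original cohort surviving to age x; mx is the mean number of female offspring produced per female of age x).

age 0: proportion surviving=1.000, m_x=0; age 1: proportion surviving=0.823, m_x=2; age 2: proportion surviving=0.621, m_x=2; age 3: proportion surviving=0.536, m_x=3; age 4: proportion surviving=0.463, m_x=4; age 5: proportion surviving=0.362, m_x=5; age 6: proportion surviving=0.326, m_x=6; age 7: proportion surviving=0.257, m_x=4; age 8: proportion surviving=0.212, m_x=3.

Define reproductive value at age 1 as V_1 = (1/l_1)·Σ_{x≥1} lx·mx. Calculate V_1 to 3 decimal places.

14.311

lx·mx for x ≥ 1: 1.646, 1.242, 1.608, 1.852, 1.81, 1.956, 1.028, 0.636 → sum = 11.778
V_1 = 11.778 / l_1 = 11.778 / 0.823 = 14.311057… → 14.311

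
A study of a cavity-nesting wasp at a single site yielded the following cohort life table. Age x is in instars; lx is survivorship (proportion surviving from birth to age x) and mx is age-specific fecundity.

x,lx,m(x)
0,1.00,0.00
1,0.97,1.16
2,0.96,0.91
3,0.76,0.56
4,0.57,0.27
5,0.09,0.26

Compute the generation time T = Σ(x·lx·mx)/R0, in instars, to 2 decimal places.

1.88

lx·mx: 0, 1.1252, 0.8736, 0.4256, 0.1539, 0.0234 → R0 = 2.6017
x·lx·mx: 0, 1.1252, 1.7472, 1.2768, 0.6156, 0.117 → Σ = 4.8818
T = 4.8818 / 2.6017 = 1.876389… → 1.88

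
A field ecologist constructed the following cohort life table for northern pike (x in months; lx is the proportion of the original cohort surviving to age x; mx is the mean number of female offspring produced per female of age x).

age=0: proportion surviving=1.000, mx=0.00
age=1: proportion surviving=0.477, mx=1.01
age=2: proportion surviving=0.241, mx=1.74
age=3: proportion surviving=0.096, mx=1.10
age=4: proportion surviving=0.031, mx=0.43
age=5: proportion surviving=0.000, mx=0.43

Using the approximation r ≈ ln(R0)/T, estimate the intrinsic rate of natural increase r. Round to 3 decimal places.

R0 = Σ lx·mx = 0 + 0.48177 + 0.41934 + 0.1056 + 0.01333 + 0 = 1.02004
Σ x·lx·mx = 1.69057; T = 1.69057/1.02004 = 1.65736…
r ≈ ln(R0)/T = ln(1.02004)/1.65736… = 0.01197… → 0.012

0.012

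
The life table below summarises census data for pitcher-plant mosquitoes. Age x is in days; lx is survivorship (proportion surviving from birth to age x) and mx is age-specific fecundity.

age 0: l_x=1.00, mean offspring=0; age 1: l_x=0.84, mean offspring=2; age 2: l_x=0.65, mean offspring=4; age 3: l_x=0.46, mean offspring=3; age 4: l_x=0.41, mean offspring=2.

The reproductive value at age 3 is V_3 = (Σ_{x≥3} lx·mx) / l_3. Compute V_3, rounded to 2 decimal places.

4.78

lx·mx for x ≥ 3: 1.38, 0.82 → sum = 2.2
V_3 = 2.2 / l_3 = 2.2 / 0.46 = 4.782609… → 4.78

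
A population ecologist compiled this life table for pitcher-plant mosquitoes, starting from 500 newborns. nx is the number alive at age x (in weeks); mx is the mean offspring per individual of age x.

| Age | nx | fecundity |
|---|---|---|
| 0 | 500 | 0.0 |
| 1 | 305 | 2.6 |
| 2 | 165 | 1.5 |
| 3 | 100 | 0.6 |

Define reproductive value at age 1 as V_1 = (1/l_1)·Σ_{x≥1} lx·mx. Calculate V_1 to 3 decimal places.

3.608

lx = nx/n0 = nx/500: 1, 0.61, 0.33, 0.2
lx·mx for x ≥ 1: 1.586, 0.495, 0.12 → sum = 2.201
V_1 = 2.201 / l_1 = 2.201 / 0.61 = 3.608197… → 3.608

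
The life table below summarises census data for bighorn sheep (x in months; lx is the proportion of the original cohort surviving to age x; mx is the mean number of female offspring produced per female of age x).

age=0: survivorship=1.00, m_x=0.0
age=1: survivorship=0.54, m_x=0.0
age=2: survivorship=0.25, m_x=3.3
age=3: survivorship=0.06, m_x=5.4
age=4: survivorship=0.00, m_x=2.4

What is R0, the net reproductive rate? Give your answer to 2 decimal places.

lx·mx by age: 0, 0, 0.825, 0.324, 0
R0 = Σ lx·mx = 1.149 → 1.15

1.15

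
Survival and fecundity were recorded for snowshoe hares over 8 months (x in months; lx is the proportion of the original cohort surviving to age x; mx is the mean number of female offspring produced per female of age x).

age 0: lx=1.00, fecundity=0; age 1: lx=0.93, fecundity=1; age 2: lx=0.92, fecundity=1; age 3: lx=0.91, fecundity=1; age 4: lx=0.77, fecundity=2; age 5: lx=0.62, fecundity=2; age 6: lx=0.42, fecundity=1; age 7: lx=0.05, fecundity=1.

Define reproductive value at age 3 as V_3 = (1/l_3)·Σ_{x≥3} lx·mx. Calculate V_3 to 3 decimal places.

lx·mx for x ≥ 3: 0.91, 1.54, 1.24, 0.42, 0.05 → sum = 4.16
V_3 = 4.16 / l_3 = 4.16 / 0.91 = 4.571429… → 4.571

4.571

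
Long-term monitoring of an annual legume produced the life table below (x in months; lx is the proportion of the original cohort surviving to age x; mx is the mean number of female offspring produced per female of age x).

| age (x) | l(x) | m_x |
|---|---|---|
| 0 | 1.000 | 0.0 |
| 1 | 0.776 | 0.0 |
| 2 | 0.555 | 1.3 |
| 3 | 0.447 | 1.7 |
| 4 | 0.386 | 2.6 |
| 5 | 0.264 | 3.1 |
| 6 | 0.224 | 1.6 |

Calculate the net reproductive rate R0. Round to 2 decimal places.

3.66

lx·mx by age: 0, 0, 0.7215, 0.7599, 1.0036, 0.8184, 0.3584
R0 = Σ lx·mx = 3.6618 → 3.66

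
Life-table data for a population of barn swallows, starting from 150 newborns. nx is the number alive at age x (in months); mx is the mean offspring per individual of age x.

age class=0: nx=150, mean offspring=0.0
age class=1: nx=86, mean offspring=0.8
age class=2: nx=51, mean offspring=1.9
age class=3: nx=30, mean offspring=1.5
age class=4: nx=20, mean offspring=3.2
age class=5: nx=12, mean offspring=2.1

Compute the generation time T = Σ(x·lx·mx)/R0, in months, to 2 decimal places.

lx = nx/n0 = nx/150: 1, 0.57333…, 0.34, 0.2, 0.13333…, 0.08
lx·mx: 0, 0.458667…, 0.646, 0.3, 0.426667…, 0.168 → R0 = 1.999333…
x·lx·mx: 0, 0.458667…, 1.292, 0.9, 1.706667…, 0.84 → Σ = 5.197333…
T = 5.197333… / 1.999333… = 2.599533… → 2.60

2.60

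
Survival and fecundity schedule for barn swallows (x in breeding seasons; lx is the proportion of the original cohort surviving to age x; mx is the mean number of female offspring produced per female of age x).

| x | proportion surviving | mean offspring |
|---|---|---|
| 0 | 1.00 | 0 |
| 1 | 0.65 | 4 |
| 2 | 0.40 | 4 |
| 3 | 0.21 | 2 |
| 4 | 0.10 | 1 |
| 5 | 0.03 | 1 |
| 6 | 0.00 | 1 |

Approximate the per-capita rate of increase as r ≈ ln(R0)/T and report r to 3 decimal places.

R0 = Σ lx·mx = 0 + 2.6 + 1.6 + 0.42 + 0.1 + 0.03 + 0 = 4.75
Σ x·lx·mx = 7.61; T = 7.61/4.75 = 1.60211…
r ≈ ln(R0)/T = ln(4.75)/1.60211… = 0.97256… → 0.973

0.973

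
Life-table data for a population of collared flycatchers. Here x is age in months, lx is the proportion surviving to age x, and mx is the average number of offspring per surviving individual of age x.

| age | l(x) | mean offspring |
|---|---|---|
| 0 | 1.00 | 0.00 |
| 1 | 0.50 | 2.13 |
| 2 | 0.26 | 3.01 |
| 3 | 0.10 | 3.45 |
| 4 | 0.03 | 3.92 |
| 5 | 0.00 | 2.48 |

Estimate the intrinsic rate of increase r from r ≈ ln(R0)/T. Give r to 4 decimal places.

0.4677

R0 = Σ lx·mx = 0 + 1.065 + 0.7826 + 0.345 + 0.1176 + 0 = 2.3102
Σ x·lx·mx = 4.1356; T = 4.1356/2.3102 = 1.79015…
r ≈ ln(R0)/T = ln(2.3102)/1.79015… = 0.467746… → 0.4677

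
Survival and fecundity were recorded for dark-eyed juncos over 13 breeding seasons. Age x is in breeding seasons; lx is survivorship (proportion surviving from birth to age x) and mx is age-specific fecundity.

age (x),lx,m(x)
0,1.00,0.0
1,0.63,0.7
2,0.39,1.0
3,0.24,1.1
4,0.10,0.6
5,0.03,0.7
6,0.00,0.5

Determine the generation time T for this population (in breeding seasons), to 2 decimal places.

2.01

lx·mx: 0, 0.441, 0.39, 0.264, 0.06, 0.021, 0 → R0 = 1.176
x·lx·mx: 0, 0.441, 0.78, 0.792, 0.24, 0.105, 0 → Σ = 2.358
T = 2.358 / 1.176 = 2.005102… → 2.01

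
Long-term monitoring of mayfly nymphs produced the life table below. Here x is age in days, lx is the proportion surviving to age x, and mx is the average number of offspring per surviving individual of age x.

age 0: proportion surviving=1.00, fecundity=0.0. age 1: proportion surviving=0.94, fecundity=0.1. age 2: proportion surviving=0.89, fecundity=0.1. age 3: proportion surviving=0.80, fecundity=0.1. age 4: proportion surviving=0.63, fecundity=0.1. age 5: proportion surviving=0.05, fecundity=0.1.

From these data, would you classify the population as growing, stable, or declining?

declining

R0 = Σ lx·mx = 0 + 0.094 + 0.089 + 0.08 + 0.063 + 0.005 = 0.331
R0 < 1, so the population is declining.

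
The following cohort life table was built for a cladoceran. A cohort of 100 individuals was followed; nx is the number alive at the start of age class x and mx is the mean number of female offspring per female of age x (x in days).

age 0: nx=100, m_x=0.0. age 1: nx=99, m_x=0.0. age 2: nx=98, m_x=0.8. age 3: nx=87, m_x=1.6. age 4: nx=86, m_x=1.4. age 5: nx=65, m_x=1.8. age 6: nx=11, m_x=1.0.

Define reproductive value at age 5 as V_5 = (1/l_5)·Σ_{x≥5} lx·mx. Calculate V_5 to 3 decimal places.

1.969

lx = nx/n0 = nx/100: 1, 0.99, 0.98, 0.87, 0.86, 0.65, 0.11
lx·mx for x ≥ 5: 1.17, 0.11 → sum = 1.28
V_5 = 1.28 / l_5 = 1.28 / 0.65 = 1.969231… → 1.969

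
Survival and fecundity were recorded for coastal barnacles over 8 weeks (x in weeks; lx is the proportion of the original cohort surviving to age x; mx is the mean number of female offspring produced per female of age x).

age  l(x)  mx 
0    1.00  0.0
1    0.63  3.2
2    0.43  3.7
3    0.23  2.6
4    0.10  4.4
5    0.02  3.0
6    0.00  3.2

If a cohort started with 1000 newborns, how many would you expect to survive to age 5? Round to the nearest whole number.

Expected survivors = N0 · l_5 = 1000 × 0.02 = 20 → 20

20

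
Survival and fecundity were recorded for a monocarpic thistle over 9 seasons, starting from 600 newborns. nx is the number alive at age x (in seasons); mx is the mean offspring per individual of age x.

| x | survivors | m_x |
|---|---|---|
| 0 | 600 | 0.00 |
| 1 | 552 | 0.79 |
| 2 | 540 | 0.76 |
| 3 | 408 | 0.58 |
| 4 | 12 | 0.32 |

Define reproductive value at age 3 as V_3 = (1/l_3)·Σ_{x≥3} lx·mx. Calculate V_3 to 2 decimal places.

0.59

lx = nx/n0 = nx/600: 1, 0.92, 0.9, 0.68, 0.02
lx·mx for x ≥ 3: 0.3944, 0.0064 → sum = 0.4008
V_3 = 0.4008 / l_3 = 0.4008 / 0.68 = 0.589412… → 0.59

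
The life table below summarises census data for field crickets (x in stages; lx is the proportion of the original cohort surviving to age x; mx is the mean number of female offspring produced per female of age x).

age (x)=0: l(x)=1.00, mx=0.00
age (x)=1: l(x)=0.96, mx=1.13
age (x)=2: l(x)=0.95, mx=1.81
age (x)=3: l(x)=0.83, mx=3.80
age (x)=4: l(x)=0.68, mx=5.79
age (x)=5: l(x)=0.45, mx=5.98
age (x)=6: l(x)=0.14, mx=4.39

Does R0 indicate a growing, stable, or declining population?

growing

R0 = Σ lx·mx = 0 + 1.0848 + 1.7195 + 3.154 + 3.9372 + 2.691 + 0.6146 = 13.2011
R0 > 1, so the population is growing.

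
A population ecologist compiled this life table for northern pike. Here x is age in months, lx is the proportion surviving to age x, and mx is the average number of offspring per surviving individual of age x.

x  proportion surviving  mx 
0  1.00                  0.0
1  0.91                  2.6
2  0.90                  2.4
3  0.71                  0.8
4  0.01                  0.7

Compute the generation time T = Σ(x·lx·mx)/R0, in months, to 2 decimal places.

lx·mx: 0, 2.366, 2.16, 0.568, 0.007 → R0 = 5.101
x·lx·mx: 0, 2.366, 4.32, 1.704, 0.028 → Σ = 8.418
T = 8.418 / 5.101 = 1.650265… → 1.65

1.65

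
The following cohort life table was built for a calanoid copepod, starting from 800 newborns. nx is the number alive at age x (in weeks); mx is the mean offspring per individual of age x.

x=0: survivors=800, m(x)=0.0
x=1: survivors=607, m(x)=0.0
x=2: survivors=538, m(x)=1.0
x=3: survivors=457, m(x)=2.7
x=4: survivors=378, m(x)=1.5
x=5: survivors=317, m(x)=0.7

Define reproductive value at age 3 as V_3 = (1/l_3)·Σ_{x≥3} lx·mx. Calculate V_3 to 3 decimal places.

4.426

lx = nx/n0 = nx/800: 1, 0.75875, 0.6725, 0.57125, 0.4725, 0.39625
lx·mx for x ≥ 3: 1.542375, 0.70875, 0.277375 → sum = 2.5285
V_3 = 2.5285 / l_3 = 2.5285 / 0.57125 = 4.426258… → 4.426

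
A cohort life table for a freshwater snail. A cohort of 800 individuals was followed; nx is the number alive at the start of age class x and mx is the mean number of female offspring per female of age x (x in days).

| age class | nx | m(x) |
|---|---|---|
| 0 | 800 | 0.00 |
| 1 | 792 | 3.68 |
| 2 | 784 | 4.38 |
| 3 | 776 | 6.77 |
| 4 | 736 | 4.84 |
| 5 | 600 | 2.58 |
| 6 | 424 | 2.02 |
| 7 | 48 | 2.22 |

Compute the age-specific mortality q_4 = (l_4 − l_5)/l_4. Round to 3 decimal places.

0.185

lx = nx/n0 = nx/800: 1, 0.99, 0.98, 0.97, 0.92, 0.75, 0.53, 0.06
q_4 = (l_4 − l_5) / l_4 = (0.92 − 0.75) / 0.92
     = 0.17 / 0.92 = 0.184783… → 0.185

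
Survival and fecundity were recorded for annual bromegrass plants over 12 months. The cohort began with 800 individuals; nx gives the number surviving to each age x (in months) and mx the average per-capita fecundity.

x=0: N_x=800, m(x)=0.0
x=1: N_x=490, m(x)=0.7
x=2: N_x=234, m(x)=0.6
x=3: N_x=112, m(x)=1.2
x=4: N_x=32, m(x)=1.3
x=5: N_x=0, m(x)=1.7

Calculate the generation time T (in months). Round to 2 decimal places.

lx = nx/n0 = nx/800: 1, 0.6125, 0.2925, 0.14, 0.04, 0
lx·mx: 0, 0.42875, 0.1755, 0.168, 0.052, 0 → R0 = 0.82425
x·lx·mx: 0, 0.42875, 0.351, 0.504, 0.208, 0 → Σ = 1.49175
T = 1.49175 / 0.82425 = 1.809827… → 1.81

1.81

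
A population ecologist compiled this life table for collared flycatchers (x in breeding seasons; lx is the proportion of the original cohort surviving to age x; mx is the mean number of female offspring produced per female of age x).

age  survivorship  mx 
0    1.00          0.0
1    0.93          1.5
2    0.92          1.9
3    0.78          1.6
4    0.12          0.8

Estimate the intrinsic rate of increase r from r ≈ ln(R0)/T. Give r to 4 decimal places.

R0 = Σ lx·mx = 0 + 1.395 + 1.748 + 1.248 + 0.096 = 4.487
Σ x·lx·mx = 9.019; T = 9.019/4.487 = 2.01003…
r ≈ ln(R0)/T = ln(4.487)/2.01003… = 0.746847… → 0.7468

0.7468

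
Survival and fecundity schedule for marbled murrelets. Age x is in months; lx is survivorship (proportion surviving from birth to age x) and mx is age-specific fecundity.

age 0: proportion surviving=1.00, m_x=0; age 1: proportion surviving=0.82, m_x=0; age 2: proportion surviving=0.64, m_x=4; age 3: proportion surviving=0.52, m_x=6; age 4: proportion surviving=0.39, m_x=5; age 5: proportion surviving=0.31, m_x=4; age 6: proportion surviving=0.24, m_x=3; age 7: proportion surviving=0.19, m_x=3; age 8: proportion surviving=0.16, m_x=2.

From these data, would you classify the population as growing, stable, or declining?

growing

R0 = Σ lx·mx = 0 + 0 + 2.56 + 3.12 + 1.95 + 1.24 + 0.72 + 0.57 + 0.32 = 10.48
R0 > 1, so the population is growing.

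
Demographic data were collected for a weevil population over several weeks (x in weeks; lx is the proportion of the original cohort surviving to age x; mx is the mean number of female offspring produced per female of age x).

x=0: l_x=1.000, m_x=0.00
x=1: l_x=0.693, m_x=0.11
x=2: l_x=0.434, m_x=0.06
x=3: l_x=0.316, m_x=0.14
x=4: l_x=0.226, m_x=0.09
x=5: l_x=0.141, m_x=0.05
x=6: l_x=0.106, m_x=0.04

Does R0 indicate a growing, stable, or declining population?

declining

R0 = Σ lx·mx = 0 + 0.07623 + 0.02604 + 0.04424 + 0.02034 + 0.00705 + 0.00424 = 0.17814
R0 < 1, so the population is declining.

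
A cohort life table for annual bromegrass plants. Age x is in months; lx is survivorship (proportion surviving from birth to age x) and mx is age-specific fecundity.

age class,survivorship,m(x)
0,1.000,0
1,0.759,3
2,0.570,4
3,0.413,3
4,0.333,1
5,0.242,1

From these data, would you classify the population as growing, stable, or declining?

growing

R0 = Σ lx·mx = 0 + 2.277 + 2.28 + 1.239 + 0.333 + 0.242 = 6.371
R0 > 1, so the population is growing.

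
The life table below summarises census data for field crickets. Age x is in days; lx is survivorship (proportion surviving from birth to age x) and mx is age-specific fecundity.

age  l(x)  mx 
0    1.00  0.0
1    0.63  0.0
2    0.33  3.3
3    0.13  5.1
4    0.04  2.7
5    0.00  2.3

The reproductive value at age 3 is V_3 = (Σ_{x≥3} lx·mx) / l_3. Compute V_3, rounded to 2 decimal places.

5.93

lx·mx for x ≥ 3: 0.663, 0.108, 0 → sum = 0.771
V_3 = 0.771 / l_3 = 0.771 / 0.13 = 5.930769… → 5.93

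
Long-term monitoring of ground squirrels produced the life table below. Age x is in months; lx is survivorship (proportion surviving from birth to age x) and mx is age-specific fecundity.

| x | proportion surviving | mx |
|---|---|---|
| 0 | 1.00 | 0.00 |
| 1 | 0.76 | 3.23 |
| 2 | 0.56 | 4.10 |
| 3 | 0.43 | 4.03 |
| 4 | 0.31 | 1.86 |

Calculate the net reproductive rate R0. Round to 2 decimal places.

7.06

lx·mx by age: 0, 2.4548, 2.296, 1.7329, 0.5766
R0 = Σ lx·mx = 7.0603 → 7.06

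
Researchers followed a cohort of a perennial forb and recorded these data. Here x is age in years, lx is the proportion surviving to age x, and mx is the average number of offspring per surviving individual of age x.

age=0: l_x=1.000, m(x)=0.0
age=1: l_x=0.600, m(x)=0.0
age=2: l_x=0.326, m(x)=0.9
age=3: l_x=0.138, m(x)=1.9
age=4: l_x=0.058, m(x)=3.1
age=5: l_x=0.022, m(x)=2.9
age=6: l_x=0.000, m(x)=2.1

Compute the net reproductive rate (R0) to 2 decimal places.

0.80

lx·mx by age: 0, 0, 0.2934, 0.2622, 0.1798, 0.0638, 0
R0 = Σ lx·mx = 0.7992 → 0.80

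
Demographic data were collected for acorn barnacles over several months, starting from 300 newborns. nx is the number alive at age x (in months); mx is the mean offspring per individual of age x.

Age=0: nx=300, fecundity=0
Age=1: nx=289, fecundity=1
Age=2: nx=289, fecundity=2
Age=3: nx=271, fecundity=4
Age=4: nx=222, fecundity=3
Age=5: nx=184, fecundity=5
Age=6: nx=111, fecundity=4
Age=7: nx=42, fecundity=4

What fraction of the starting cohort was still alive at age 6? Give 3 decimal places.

l_6 = n_6/n_0 = 111/300 = 0.37 → 0.370

0.370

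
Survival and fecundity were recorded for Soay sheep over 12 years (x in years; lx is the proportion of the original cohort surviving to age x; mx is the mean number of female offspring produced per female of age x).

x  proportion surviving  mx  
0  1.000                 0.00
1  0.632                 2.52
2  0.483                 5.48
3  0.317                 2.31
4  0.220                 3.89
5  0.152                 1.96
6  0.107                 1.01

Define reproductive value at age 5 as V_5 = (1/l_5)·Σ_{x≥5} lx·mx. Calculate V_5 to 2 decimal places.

2.67

lx·mx for x ≥ 5: 0.29792, 0.10807 → sum = 0.40599
V_5 = 0.40599 / l_5 = 0.40599 / 0.152 = 2.670987… → 2.67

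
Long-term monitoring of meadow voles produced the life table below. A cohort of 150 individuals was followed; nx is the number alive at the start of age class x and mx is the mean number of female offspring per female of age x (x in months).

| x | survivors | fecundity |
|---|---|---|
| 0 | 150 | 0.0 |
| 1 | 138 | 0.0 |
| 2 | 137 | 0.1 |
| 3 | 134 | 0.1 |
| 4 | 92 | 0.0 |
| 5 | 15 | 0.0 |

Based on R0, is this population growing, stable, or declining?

lx = nx/n0 = nx/150: 1, 0.92, 0.91333…, 0.89333…, 0.61333…, 0.1
R0 = Σ lx·mx = 0 + 0 + 0.091333… + 0.089333… + 0 + 0 = 0.180667…
R0 < 1, so the population is declining.

declining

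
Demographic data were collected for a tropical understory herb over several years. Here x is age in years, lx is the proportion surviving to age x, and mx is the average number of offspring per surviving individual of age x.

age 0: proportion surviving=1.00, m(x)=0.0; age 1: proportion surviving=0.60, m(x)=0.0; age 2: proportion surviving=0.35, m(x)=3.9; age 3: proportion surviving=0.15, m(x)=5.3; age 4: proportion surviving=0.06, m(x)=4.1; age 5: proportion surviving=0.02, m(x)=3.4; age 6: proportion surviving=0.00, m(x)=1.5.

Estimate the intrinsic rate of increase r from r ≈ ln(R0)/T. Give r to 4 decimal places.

0.3480

R0 = Σ lx·mx = 0 + 0 + 1.365 + 0.795 + 0.246 + 0.068 + 0 = 2.474
Σ x·lx·mx = 6.439; T = 6.439/2.474 = 2.60267…
r ≈ ln(R0)/T = ln(2.474)/2.60267… = 0.348041… → 0.3480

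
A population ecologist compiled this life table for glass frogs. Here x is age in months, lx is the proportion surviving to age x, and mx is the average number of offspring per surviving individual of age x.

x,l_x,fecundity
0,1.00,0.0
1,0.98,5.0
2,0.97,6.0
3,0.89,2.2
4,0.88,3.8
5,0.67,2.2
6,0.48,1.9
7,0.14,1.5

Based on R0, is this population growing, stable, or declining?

growing

R0 = Σ lx·mx = 0 + 4.9 + 5.82 + 1.958 + 3.344 + 1.474 + 0.912 + 0.21 = 18.618
R0 > 1, so the population is growing.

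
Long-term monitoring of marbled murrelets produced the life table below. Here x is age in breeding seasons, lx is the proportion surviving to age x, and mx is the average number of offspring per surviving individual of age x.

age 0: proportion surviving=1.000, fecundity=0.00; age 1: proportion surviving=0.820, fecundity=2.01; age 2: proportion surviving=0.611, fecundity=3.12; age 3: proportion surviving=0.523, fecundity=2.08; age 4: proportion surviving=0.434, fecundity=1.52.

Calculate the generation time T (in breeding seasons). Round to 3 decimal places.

2.143

lx·mx: 0, 1.6482, 1.90632, 1.08784, 0.65968 → R0 = 5.30204
x·lx·mx: 0, 1.6482, 3.81264, 3.26352, 2.63872 → Σ = 11.36308
T = 11.36308 / 5.30204 = 2.143152… → 2.143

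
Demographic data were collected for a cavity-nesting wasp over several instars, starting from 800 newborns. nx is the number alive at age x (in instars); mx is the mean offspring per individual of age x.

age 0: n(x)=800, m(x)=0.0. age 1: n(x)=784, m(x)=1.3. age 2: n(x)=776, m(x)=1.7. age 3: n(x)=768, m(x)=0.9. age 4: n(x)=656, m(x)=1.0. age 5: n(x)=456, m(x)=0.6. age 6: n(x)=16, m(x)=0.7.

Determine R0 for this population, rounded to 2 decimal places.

lx = nx/n0 = nx/800: 1, 0.98, 0.97, 0.96, 0.82, 0.57, 0.02
lx·mx by age: 0, 1.274, 1.649, 0.864, 0.82, 0.342, 0.014
R0 = Σ lx·mx = 4.963 → 4.96

4.96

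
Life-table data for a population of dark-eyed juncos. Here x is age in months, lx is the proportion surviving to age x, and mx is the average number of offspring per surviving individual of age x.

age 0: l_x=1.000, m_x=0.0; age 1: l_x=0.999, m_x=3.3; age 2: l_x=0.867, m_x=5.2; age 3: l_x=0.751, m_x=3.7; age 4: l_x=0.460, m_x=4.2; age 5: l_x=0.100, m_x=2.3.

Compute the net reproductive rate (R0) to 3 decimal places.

lx·mx by age: 0, 3.2967, 4.5084, 2.7787, 1.932, 0.23
R0 = Σ lx·mx = 12.7458 → 12.746

12.746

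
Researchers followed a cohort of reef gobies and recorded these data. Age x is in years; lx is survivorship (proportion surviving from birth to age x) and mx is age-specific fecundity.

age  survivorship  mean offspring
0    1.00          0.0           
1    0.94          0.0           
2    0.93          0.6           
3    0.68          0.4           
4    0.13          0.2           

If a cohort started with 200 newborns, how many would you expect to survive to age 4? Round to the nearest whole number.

26

Expected survivors = N0 · l_4 = 200 × 0.13 = 26 → 26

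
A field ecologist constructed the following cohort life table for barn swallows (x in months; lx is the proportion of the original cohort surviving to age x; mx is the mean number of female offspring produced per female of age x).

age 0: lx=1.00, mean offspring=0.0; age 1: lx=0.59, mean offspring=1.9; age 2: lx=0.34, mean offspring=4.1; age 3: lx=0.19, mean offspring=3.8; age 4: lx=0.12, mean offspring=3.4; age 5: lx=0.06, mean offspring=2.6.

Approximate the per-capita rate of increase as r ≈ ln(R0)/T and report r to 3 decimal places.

0.598

R0 = Σ lx·mx = 0 + 1.121 + 1.394 + 0.722 + 0.408 + 0.156 = 3.801
Σ x·lx·mx = 8.487; T = 8.487/3.801 = 2.23283…
r ≈ ln(R0)/T = ln(3.801)/2.23283… = 0.59801… → 0.598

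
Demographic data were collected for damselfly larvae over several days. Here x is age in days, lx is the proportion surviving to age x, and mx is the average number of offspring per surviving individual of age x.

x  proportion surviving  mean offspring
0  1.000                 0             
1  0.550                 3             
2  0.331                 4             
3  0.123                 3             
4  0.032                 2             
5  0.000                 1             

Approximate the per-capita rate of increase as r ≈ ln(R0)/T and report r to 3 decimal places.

0.738

R0 = Σ lx·mx = 0 + 1.65 + 1.324 + 0.369 + 0.064 + 0 = 3.407
Σ x·lx·mx = 5.661; T = 5.661/3.407 = 1.66158…
r ≈ ln(R0)/T = ln(3.407)/1.66158… = 0.73775… → 0.738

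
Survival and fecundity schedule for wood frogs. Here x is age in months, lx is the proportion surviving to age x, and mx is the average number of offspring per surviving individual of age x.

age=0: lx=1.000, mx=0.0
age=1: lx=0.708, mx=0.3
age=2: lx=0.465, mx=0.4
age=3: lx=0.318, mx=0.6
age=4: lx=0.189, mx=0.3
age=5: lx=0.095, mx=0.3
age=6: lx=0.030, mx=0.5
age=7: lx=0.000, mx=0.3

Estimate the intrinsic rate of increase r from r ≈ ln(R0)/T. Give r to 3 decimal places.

-0.159

R0 = Σ lx·mx = 0 + 0.2124 + 0.186 + 0.1908 + 0.0567 + 0.0285 + 0.015 + 0 = 0.6894
Σ x·lx·mx = 1.6161; T = 1.6161/0.6894 = 2.34421…
r ≈ ln(R0)/T = ln(0.6894)/2.34421… = -0.15866… → -0.159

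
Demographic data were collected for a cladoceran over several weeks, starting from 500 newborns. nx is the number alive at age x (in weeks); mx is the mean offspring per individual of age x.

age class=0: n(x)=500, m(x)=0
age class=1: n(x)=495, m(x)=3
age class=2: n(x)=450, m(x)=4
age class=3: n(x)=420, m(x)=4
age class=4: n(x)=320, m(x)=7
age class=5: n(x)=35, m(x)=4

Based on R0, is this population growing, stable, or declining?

growing

lx = nx/n0 = nx/500: 1, 0.99, 0.9, 0.84, 0.64, 0.07
R0 = Σ lx·mx = 0 + 2.97 + 3.6 + 3.36 + 4.48 + 0.28 = 14.69
R0 > 1, so the population is growing.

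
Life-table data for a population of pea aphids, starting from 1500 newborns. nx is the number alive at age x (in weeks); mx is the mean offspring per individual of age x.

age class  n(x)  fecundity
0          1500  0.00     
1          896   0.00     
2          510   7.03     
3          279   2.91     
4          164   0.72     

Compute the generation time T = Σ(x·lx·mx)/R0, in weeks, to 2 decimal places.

lx = nx/n0 = nx/1500: 1, 0.59733…, 0.34, 0.186, 0.10933…
lx·mx: 0, 0, 2.3902, 0.54126, 0.07872… → R0 = 3.01018…
x·lx·mx: 0, 0, 4.7804, 1.62378, 0.31488… → Σ = 6.71906…
T = 6.71906… / 3.01018… = 2.232112… → 2.23

2.23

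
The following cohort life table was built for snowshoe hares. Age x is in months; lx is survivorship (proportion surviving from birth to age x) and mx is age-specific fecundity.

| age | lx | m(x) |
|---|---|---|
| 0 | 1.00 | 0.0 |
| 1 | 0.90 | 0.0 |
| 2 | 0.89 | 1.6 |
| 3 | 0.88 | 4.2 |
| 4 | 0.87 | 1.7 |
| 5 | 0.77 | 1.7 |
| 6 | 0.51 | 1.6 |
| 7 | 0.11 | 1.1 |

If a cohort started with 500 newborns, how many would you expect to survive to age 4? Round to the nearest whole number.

Expected survivors = N0 · l_4 = 500 × 0.87 = 435 → 435

435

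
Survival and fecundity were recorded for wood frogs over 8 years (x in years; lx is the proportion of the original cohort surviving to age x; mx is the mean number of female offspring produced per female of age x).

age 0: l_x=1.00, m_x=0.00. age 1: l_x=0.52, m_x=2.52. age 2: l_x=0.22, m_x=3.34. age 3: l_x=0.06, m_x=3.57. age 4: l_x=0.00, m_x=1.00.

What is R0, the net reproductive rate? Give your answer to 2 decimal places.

lx·mx by age: 0, 1.3104, 0.7348, 0.2142, 0
R0 = Σ lx·mx = 2.2594 → 2.26

2.26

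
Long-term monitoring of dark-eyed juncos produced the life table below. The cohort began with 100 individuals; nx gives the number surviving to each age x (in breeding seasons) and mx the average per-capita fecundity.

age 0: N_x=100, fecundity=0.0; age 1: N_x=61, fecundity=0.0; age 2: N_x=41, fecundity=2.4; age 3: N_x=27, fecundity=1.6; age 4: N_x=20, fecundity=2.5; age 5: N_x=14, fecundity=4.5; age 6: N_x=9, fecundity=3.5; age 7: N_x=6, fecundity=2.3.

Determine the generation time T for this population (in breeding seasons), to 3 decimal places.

3.758

lx = nx/n0 = nx/100: 1, 0.61, 0.41, 0.27, 0.2, 0.14, 0.09, 0.06
lx·mx: 0, 0, 0.984, 0.432, 0.5, 0.63, 0.315, 0.138 → R0 = 2.999
x·lx·mx: 0, 0, 1.968, 1.296, 2, 3.15, 1.89, 0.966 → Σ = 11.27
T = 11.27 / 2.999 = 3.757919… → 3.758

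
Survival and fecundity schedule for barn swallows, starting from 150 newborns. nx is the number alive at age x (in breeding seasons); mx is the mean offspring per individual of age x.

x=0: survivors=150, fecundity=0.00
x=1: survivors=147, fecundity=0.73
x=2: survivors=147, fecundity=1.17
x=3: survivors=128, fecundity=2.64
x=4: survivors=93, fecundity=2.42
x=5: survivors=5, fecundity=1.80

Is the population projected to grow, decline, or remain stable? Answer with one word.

lx = nx/n0 = nx/150: 1, 0.98, 0.98, 0.85333…, 0.62, 0.03333…
R0 = Σ lx·mx = 0 + 0.7154 + 1.1466 + 2.2528… + 1.5004 + 0.06… = 5.6752…
R0 > 1, so the population is growing.

growing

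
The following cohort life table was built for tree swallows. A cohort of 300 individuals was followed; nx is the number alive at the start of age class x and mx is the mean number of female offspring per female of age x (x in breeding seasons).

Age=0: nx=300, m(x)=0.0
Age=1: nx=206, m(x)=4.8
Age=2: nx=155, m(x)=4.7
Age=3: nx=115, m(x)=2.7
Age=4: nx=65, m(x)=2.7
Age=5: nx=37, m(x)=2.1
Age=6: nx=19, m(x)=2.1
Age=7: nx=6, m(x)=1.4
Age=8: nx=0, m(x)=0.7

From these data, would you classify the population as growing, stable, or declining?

lx = nx/n0 = nx/300: 1, 0.68667…, 0.51667…, 0.38333…, 0.21667…, 0.12333…, 0.06333…, 0.02, 0
R0 = Σ lx·mx = 0 + 3.296… + 2.428333… + 1.035… + 0.585… + 0.259… + 0.133… + 0.028 + 0 = 7.764333…
R0 > 1, so the population is growing.

growing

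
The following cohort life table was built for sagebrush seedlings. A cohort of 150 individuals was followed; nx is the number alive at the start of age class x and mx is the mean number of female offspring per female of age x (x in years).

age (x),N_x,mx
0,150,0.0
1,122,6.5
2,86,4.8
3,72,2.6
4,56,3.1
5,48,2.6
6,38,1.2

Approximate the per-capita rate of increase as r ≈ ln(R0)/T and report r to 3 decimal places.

lx = nx/n0 = nx/150: 1, 0.81333…, 0.57333…, 0.48, 0.37333…, 0.32, 0.25333…
R0 = Σ lx·mx = 0 + 5.28667… + 2.752… + 1.248 + 1.15733… + 0.832 + 0.304… = 11.58…
Σ x·lx·mx = 25.148…; T = 25.148…/11.58… = 2.17168…
r ≈ ln(R0)/T = ln(11.58…)/2.17168… = 1.12783… → 1.128

1.128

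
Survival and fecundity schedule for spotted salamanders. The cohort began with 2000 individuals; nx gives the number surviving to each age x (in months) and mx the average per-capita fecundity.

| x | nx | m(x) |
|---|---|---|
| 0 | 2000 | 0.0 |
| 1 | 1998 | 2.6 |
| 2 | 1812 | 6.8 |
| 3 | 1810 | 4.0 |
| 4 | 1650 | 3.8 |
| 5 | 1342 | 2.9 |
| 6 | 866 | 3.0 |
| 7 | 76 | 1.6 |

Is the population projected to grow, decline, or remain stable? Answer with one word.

lx = nx/n0 = nx/2000: 1, 0.999, 0.906, 0.905, 0.825, 0.671, 0.433, 0.038
R0 = Σ lx·mx = 0 + 2.5974 + 6.1608 + 3.62 + 3.135 + 1.9459 + 1.299 + 0.0608 = 18.8189
R0 > 1, so the population is growing.

growing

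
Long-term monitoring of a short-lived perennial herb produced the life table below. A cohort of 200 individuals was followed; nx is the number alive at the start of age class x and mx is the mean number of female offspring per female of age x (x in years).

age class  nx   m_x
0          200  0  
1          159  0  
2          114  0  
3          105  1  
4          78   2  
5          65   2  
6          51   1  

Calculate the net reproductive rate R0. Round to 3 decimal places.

2.210

lx = nx/n0 = nx/200: 1, 0.795, 0.57, 0.525, 0.39, 0.325, 0.255
lx·mx by age: 0, 0, 0, 0.525, 0.78, 0.65, 0.255
R0 = Σ lx·mx = 2.21 → 2.210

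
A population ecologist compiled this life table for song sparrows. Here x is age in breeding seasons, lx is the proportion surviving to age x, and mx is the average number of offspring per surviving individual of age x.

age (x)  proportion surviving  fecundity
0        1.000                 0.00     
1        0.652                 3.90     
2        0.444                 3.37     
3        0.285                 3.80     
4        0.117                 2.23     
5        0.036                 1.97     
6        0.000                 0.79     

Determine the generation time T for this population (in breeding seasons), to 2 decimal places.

lx·mx: 0, 2.5428, 1.49628, 1.083, 0.26091, 0.07092, 0 → R0 = 5.45391
x·lx·mx: 0, 2.5428, 2.99256, 3.249, 1.04364, 0.3546, 0 → Σ = 10.1826
T = 10.1826 / 5.45391 = 1.867028… → 1.87

1.87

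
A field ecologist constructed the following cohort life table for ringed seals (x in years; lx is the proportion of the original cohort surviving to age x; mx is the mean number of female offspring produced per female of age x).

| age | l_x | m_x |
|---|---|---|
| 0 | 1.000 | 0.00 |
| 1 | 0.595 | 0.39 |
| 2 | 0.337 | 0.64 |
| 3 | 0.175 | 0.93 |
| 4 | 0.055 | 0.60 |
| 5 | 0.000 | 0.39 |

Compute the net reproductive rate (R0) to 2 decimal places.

0.64

lx·mx by age: 0, 0.23205, 0.21568, 0.16275, 0.033, 0
R0 = Σ lx·mx = 0.64348 → 0.64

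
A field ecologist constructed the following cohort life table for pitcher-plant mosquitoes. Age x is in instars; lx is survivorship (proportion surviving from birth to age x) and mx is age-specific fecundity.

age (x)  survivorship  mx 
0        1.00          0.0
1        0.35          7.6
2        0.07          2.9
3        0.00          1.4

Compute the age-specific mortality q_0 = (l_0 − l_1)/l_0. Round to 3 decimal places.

q_0 = (l_0 − l_1) / l_0 = (1 − 0.35) / 1
     = 0.65 / 1 = 0.65 → 0.650

0.650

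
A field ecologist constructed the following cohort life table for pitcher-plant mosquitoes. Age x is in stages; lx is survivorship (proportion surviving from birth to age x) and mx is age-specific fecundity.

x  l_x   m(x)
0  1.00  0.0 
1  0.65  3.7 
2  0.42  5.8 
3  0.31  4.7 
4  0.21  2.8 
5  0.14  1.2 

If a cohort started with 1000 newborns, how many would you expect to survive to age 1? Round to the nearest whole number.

Expected survivors = N0 · l_1 = 1000 × 0.65 = 650 → 650

650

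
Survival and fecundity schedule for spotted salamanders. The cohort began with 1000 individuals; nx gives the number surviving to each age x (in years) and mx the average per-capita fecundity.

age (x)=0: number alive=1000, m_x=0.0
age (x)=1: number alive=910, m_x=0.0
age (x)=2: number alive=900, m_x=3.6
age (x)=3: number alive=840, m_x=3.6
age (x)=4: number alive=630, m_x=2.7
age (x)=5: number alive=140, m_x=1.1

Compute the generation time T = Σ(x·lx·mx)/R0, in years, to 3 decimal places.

lx = nx/n0 = nx/1000: 1, 0.91, 0.9, 0.84, 0.63, 0.14
lx·mx: 0, 0, 3.24, 3.024, 1.701, 0.154 → R0 = 8.119
x·lx·mx: 0, 0, 6.48, 9.072, 6.804, 0.77 → Σ = 23.126
T = 23.126 / 8.119 = 2.84838… → 2.848

2.848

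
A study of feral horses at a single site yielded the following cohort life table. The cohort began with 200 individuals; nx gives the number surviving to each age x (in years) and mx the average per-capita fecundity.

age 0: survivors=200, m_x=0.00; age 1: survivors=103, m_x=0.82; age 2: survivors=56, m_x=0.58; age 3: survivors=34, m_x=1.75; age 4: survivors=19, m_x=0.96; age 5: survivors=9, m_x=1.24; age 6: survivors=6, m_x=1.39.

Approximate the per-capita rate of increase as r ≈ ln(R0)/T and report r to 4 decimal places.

0.0290

lx = nx/n0 = nx/200: 1, 0.515, 0.28, 0.17, 0.095, 0.045, 0.03
R0 = Σ lx·mx = 0 + 0.4223 + 0.1624 + 0.2975 + 0.0912 + 0.0558 + 0.0417 = 1.0709
Σ x·lx·mx = 2.5336; T = 2.5336/1.0709 = 2.36586…
r ≈ ln(R0)/T = ln(1.0709)/2.36586… = 0.028953… → 0.0290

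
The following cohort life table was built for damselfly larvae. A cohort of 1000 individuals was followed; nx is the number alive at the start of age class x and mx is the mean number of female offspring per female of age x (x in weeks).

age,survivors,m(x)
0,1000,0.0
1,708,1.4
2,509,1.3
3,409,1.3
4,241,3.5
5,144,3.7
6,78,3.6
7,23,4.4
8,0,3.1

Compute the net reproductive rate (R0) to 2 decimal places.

lx = nx/n0 = nx/1000: 1, 0.708, 0.509, 0.409, 0.241, 0.144, 0.078, 0.023, 0
lx·mx by age: 0, 0.9912, 0.6617, 0.5317, 0.8435, 0.5328, 0.2808, 0.1012, 0
R0 = Σ lx·mx = 3.9429 → 3.94

3.94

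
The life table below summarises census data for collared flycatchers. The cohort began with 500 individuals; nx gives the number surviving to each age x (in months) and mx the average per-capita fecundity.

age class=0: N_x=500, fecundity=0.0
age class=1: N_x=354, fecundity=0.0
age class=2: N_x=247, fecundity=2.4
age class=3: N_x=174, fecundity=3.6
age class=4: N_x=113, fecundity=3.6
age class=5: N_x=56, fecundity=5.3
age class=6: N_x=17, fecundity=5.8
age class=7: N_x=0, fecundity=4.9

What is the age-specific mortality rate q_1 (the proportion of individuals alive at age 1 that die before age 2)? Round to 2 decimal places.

0.30

lx = nx/n0 = nx/500: 1, 0.708, 0.494, 0.348, 0.226, 0.112, 0.034, 0
q_1 = (l_1 − l_2) / l_1 = (0.708 − 0.494) / 0.708
     = 0.214 / 0.708 = 0.30226… → 0.30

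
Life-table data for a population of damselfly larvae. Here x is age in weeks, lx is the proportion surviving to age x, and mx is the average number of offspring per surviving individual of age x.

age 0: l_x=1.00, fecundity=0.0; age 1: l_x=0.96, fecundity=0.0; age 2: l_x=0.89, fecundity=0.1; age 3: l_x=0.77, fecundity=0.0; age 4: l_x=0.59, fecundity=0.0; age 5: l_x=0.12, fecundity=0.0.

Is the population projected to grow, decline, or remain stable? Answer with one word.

declining

R0 = Σ lx·mx = 0 + 0 + 0.089 + 0 + 0 + 0 = 0.089
R0 < 1, so the population is declining.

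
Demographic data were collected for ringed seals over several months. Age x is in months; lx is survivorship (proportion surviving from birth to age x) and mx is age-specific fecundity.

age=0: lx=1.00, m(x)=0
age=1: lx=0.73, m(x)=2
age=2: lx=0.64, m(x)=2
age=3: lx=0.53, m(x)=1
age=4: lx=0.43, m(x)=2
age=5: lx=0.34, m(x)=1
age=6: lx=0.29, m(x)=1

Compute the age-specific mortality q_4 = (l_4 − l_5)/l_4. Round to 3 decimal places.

q_4 = (l_4 − l_5) / l_4 = (0.43 − 0.34) / 0.43
     = 0.09 / 0.43 = 0.209302… → 0.209

0.209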